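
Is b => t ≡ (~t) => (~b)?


Compare truth tables:
b | t | φ | ψ
-------------
False | False | True | True
True | False | False | False
False | True | True | True
True | True | True | True
The columns φ and ψ agree on every row.

Yes, they are logically equivalent.


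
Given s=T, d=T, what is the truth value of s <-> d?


Biconditional is true when both operands have the same truth value.
Substitute: s=T, d=T.
T <-> T evaluates to T.

T


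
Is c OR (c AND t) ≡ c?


Compare truth tables:
c | t | φ | ψ
-------------
F | F | F | F
T | F | T | T
F | T | F | F
T | T | T | T
The columns φ and ψ agree on every row.

Yes, they are logically equivalent.


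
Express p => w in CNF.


Step 1: Rewrite p → w as ¬p ∨ w.

(~p) | w


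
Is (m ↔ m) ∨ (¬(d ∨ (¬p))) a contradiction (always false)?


Truth table over {d, m, p}:
d | m | p | φ
-------------
F | F | F | T
T | F | F | T
F | T | F | T
T | T | F | T
F | F | T | T
T | F | T | T
F | T | T | T
T | T | T | T
Satisfying assignment at row 1: d=F, m=F, p=F gives T.

No, it is not a contradiction.


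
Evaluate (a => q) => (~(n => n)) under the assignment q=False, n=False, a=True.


Substitute q=False, n=False, a=True:
a => q = True => False = False
n => n = False => False = True
~(n => n) = False
(a => q) => (~(n => n)) = False => False = True

True


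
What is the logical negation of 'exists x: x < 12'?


¬(forall x: φ) = exists x: ¬φ, and ¬(exists x: φ) = forall x: ¬φ.
Apply to the existential statement.

forall x: ~(x < 12)


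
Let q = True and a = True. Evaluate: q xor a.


Exclusive or is true when exactly one operand is true.
Substitute: q=True, a=True.
True xor True evaluates to False.

False


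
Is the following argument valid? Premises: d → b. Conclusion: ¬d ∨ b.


This matches the form of material implication: the conclusion follows in every model of the premises.

Valid.


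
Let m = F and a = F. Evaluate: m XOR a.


Exclusive or is true when exactly one operand is true.
Substitute: m=F, a=F.
F XOR F evaluates to F.

F


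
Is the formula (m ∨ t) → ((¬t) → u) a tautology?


Build the truth table over {m, t, u}:
m | t | u | φ
-------------
F | F | F | T
T | F | F | F
F | T | F | T
T | T | F | T
F | F | T | T
T | F | T | T
F | T | T | T
T | T | T | T
Counterexample at row 2: with m=T, t=F, u=F, the formula is F.

No, it is not a tautology.


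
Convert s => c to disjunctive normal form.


Step 1: Rewrite s → c as ¬s ∨ c.

(~s) | c


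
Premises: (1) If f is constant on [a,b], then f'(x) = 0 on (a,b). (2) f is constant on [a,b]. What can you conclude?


Modus ponens: from (P → Q) and P, infer Q.
P = 'f is constant on [a,b]' is asserted, and P → Q holds, so Q follows.

f'(x) = 0 on (a,b).


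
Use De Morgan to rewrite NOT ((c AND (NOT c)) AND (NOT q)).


De Morgan: the negation of a conjunction is the disjunction of the negations.
Distribute NOT across AND, flipping it to OR, and negate each literal.

((NOT c) OR c) OR q


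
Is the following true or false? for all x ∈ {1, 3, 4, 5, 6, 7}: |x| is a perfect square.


Evaluate the predicate on each element: 1:T, 3:F, 4:T, 5:F, 6:F, 7:F.
Counterexample x = 3 fails the predicate.

F


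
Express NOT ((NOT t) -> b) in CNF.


Step 1: Rewrite (¬t) → b as ¬(¬t) ∨ b.
Step 2: Negate: ¬(¬(¬t) ∨ b) = (¬t) ∧ ¬b (De Morgan + double negation).

(NOT t) AND (NOT b)


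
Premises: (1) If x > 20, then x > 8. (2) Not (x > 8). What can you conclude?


Modus tollens: from (P → Q) and ¬Q, infer ¬P.
Q = 'x > 8' is denied; since P → Q, P must also fail.

Not (x > 20).


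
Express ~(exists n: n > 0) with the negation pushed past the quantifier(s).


¬(forall x: φ) = exists x: ¬φ, and ¬(exists x: φ) = forall x: ¬φ.
Apply to the existential statement.

forall n: ~(n > 0)


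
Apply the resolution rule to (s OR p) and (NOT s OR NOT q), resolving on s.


The clauses contain complementary literals s and NOTs.
Resolution eliminates this pair and disjoins the remaining literals (merging duplicates).

(p OR NOT q)


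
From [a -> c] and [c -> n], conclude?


Hypothetical syllogism: from (P → Q) and (Q → R), infer (P → R).
Chain the two implications through the shared middle term 'c'.

a -> n


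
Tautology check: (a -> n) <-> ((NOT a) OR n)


Build the truth table over {a, n}:
a | n | φ
---------
F | F | T
T | F | T
F | T | T
T | T | T
Every row evaluates to true.

Yes, it is a tautology.


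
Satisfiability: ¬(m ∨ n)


Search for a satisfying assignment over {m, n}.
Try m=F, n=F: the formula evaluates to T.
A satisfying assignment exists.

Satisfiable.


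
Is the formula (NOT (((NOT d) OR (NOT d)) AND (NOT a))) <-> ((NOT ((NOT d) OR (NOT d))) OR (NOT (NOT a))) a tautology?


Build the truth table over {a, d}:
a | d | φ
---------
F | F | T
T | F | T
F | T | T
T | T | T
Every row evaluates to true.

Yes, it is a tautology.


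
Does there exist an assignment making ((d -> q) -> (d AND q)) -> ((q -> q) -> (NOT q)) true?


Search for a satisfying assignment over {d, q}.
Try d=F, q=F: the formula evaluates to T.
A satisfying assignment exists.

Satisfiable.


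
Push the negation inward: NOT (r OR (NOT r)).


De Morgan: the negation of a disjunction is the conjunction of the negations.
Distribute NOT across OR, flipping it to AND, and negate each literal.

(NOT r) AND r


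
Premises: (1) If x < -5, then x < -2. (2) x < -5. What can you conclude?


Modus ponens: from (P → Q) and P, infer Q.
P = 'x < -5' is asserted, and P → Q holds, so Q follows.

x < -2.


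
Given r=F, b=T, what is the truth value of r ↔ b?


Biconditional is true when both operands have the same truth value.
Substitute: r=F, b=T.
F ↔ T evaluates to F.

F


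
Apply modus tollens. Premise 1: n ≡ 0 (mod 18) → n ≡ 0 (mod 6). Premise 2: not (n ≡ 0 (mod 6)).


Modus tollens: from (P → Q) and ¬Q, infer ¬P.
Q = 'n ≡ 0 (mod 6)' is denied; since P → Q, P must also fail.

Not (n ≡ 0 (mod 18)).


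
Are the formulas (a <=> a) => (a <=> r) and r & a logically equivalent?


Compare truth tables:
a | r | φ | ψ
-------------
False | False | True | False
True | False | False | False
False | True | False | False
True | True | True | True
They differ at row 1 (a=False, r=False): φ=True but ψ=False.

No, they are not logically equivalent.


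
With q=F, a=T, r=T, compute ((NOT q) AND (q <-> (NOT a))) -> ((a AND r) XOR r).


Substitute q=F, a=T, r=T:
NOT q = T
NOT a = F
q <-> (NOT a) = F <-> F = T
(NOT q) AND (q <-> (NOT a)) = T AND T = T
a AND r = T AND T = T
(a AND r) XOR r = T XOR T = F
((NOT q) AND (q <-> (NOT a))) -> ((a AND r) XOR r) = T -> F = F

F


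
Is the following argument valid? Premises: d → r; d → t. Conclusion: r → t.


This is (no valid rule). There exist truth assignments where the premises are all true but the conclusion is false.

Invalid.


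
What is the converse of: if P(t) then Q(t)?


The converse of (P → Q) is (Q → P). It is not in general equivalent to the original.
Here P = 'P(t)' and Q = 'Q(t)'.

If Q(t), then P(t).


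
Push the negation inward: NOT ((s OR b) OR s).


De Morgan: the negation of a disjunction is the conjunction of the negations.
Distribute NOT across OR, flipping it to AND, and negate each literal.

((NOT s) AND (NOT b)) AND (NOT s)


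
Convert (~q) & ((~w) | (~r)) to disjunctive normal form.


Step 1: Distribute ∧ over ∨: (¬q) ∧ ((¬w) ∨ (¬r)) = ((¬q) ∧ (¬w)) ∨ ((¬q) ∧ (¬r)).

((~q) & (~w)) | ((~q) & (~r))


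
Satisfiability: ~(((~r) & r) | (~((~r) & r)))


Check all 2 assignments over {r}:
r | φ
-----
False | False
True | False
No assignment makes the formula true.

Unsatisfiable.


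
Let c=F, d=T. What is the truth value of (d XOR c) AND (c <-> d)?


Substitute c=F, d=T:
d XOR c = T XOR F = T
c <-> d = F <-> T = F
(d XOR c) AND (c <-> d) = T AND F = F

F


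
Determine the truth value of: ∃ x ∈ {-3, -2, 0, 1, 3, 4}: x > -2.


Evaluate the predicate on each element: -3:F, -2:F, 0:T, 1:T, 3:T, 4:T.
Witness x = 0 satisfies the predicate.

T


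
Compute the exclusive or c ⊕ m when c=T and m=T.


Exclusive or is true when exactly one operand is true.
Substitute: c=T, m=T.
T ⊕ T evaluates to F.

F


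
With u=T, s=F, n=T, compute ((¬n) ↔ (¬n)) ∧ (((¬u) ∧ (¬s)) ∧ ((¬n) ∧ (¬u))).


Substitute u=T, s=F, n=T:
… (earlier sub-steps elided)
¬n = F
(¬n) ↔ (¬n) = F ↔ F = T
¬u = F
¬s = T
(¬u) ∧ (¬s) = F ∧ T = F
¬n = F
¬u = F
(¬n) ∧ (¬u) = F ∧ F = F
((¬u) ∧ (¬s)) ∧ ((¬n) ∧ (¬u)) = F ∧ F = F
((¬n) ↔ (¬n)) ∧ (((¬u) ∧ (¬s)) ∧ ((¬n) ∧ (¬u))) = T ∧ F = F

F


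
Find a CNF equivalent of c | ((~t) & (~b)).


Step 1: Distribute ∨ over ∧: c ∨ ((¬t) ∧ (¬b)) = (c ∨ (¬t)) ∧ (c ∨ (¬b)).

(c | (~t)) & (c | (~b))


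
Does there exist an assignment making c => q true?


Search for a satisfying assignment over {c, q}.
Try c=False, q=False: the formula evaluates to True.
A satisfying assignment exists.

Satisfiable.


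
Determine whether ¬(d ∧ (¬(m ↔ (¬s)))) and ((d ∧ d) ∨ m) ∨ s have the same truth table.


Compare truth tables:
d | m | s | φ | ψ
-----------------
F | F | F | T | F
T | F | F | F | T
F | T | F | T | T
T | T | F | T | T
F | F | T | T | T
T | F | T | T | T
F | T | T | T | T
T | T | T | F | T
They differ at row 1 (d=F, m=F, s=F): φ=T but ψ=F.

No, they are not logically equivalent.


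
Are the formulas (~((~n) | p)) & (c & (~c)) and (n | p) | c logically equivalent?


Compare truth tables:
c | n | p | φ | ψ
-----------------
False | False | False | False | False
True | False | False | False | True
False | True | False | False | True
True | True | False | False | True
False | False | True | False | True
True | False | True | False | True
False | True | True | False | True
True | True | True | False | True
They differ at row 2 (c=True, n=False, p=False): φ=False but ψ=True.

No, they are not logically equivalent.


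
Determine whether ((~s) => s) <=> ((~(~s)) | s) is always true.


Build the truth table over {s}:
s | φ
-----
False | True
True | True
Every row evaluates to true.

Yes, it is a tautology.


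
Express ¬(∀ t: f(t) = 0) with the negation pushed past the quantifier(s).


¬(∀ x: φ) = ∃ x: ¬φ, and ¬(∃ x: φ) = ∀ x: ¬φ.
Apply to the universal statement.

∃ t: ¬(f(t) = 0)


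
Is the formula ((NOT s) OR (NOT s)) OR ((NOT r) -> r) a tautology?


Build the truth table over {r, s}:
r | s | φ
---------
F | F | T
T | F | T
F | T | F
T | T | T
Counterexample at row 3: with r=F, s=T, the formula is F.

No, it is not a tautology.


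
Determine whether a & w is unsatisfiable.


Truth table over {a, w}:
a | w | φ
---------
False | False | False
True | False | False
False | True | False
True | True | True
Satisfying assignment at row 4: a=True, w=True gives True.

No, it is not a contradiction.


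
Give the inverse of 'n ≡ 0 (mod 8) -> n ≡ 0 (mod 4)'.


The inverse of (P → Q) is (¬P → ¬Q). It is equivalent to the converse, not to the original.
Here P = 'n ≡ 0 (mod 8)' and Q = 'n ≡ 0 (mod 4)'.

If not (n ≡ 0 (mod 8)), then not (n ≡ 0 (mod 4)).


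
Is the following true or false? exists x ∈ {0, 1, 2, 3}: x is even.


Evaluate the predicate on each element: 0:True, 1:False, 2:True, 3:False.
Witness x = 0 satisfies the predicate.

True


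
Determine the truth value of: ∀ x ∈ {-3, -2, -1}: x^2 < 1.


Evaluate the predicate on each element: -3:F, -2:F, -1:F.
Counterexample x = -3 fails the predicate.

F


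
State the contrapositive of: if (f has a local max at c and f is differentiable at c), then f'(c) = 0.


The contrapositive of (P → Q) is (¬Q → ¬P); it is logically equivalent to the original.
Here P = '(f has a local max at c and f is differentiable at c)' and Q = 'f'(c) = 0'.

If not (f'(c) = 0), then not ((f has a local max at c and f is differentiable at c)).


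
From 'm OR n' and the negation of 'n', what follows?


Disjunctive syllogism: from (P ∨ Q) and ¬P, infer Q.
One disjunct, 'n', is ruled out; the other must hold.

m


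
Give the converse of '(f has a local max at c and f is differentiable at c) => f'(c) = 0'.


The converse of (P → Q) is (Q → P). It is not in general equivalent to the original.
Here P = '(f has a local max at c and f is differentiable at c)' and Q = 'f'(c) = 0'.

If f'(c) = 0, then (f has a local max at c and f is differentiable at c).


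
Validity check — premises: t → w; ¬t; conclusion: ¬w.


This is denying the antecedent (fallacy). There exist truth assignments where the premises are all true but the conclusion is false.

Invalid.


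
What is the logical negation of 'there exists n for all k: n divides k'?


Negation flips each quantifier (∀↔∃) and negates the inner predicate.
¬(there exists n for all k: φ) = for all n there exists k: ¬φ.

for all n there exists k: NOT(n divides k)


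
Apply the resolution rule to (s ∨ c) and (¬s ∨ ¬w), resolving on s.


The clauses contain complementary literals s and ¬s.
Resolution eliminates this pair and disjoins the remaining literals (merging duplicates).

(c ∨ ¬w)


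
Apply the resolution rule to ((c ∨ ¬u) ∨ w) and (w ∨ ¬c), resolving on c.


The clauses contain complementary literals c and ¬c.
Resolution eliminates this pair and disjoins the remaining literals (merging duplicates).

(¬u ∨ w)


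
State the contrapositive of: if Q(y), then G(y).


The contrapositive of (P → Q) is (¬Q → ¬P); it is logically equivalent to the original.
Here P = 'Q(y)' and Q = 'G(y)'.

If not (G(y)), then not (Q(y)).


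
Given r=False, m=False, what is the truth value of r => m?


Implication is false only when antecedent is true and consequent is false.
Substitute: r=False, m=False.
False => False evaluates to True.

True


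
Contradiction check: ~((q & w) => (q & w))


Truth table over {q, w}:
q | w | φ
---------
False | False | False
True | False | False
False | True | False
True | True | False
Every row is false.

Yes, it is a contradiction.


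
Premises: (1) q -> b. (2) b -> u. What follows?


Hypothetical syllogism: from (P → Q) and (Q → R), infer (P → R).
Chain the two implications through the shared middle term 'b'.

q -> u


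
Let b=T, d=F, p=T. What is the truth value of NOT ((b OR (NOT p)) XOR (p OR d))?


Substitute b=T, d=F, p=T:
NOT p = F
b OR (NOT p) = T OR F = T
p OR d = T OR F = T
(b OR (NOT p)) XOR (p OR d) = T XOR T = F
NOT ((b OR (NOT p)) XOR (p OR d)) = T

T


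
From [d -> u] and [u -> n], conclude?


Hypothetical syllogism: from (P → Q) and (Q → R), infer (P → R).
Chain the two implications through the shared middle term 'u'.

d -> n


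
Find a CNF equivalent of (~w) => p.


Step 1: Rewrite (¬w) → p as ¬(¬w) ∨ p.
Step 2: Eliminate any double negations (¬¬X = X).

w | p


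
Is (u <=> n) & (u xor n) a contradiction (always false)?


Truth table over {n, u}:
n | u | φ
---------
False | False | False
True | False | False
False | True | False
True | True | False
Every row is false.

Yes, it is a contradiction.


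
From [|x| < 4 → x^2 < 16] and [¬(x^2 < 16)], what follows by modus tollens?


Modus tollens: from (P → Q) and ¬Q, infer ¬P.
Q = 'x^2 < 16' is denied; since P → Q, P must also fail.

Not (|x| < 4).


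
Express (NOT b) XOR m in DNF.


Step 1: (¬b) ⊕ m is true exactly when they disagree: ((¬b) ∧ ¬m) ∨ (¬(¬b) ∧ m).
Step 2: Eliminate any double negations (¬¬X = X).

((NOT b) AND (NOT m)) OR (b AND m)


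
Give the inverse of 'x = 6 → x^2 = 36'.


The inverse of (P → Q) is (¬P → ¬Q). It is equivalent to the converse, not to the original.
Here P = 'x = 6' and Q = 'x^2 = 36'.

If not (x = 6), then not (x^2 = 36).


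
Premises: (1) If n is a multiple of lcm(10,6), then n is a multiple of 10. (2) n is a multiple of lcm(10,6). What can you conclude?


Modus ponens: from (P → Q) and P, infer Q.
P = 'n is a multiple of lcm(10,6)' is asserted, and P → Q holds, so Q follows.

n is a multiple of 10.


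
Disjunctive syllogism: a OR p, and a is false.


Disjunctive syllogism: from (P ∨ Q) and ¬P, infer Q.
One disjunct, 'a', is ruled out; the other must hold.

p


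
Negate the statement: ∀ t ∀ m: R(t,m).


Negation flips each quantifier (∀↔∃) and negates the inner predicate.
¬(∀ t ∀ m: φ) = ∃ t ∃ m: ¬φ.

∃ t ∃ m: ¬(R(t,m))


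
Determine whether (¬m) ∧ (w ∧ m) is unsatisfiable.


Truth table over {m, w}:
m | w | φ
---------
F | F | F
T | F | F
F | T | F
T | T | F
Every row is false.

Yes, it is a contradiction.


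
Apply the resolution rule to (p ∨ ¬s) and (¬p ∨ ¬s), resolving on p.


The clauses contain complementary literals p and ¬p.
Resolution eliminates this pair and disjoins the remaining literals (merging duplicates).

¬s


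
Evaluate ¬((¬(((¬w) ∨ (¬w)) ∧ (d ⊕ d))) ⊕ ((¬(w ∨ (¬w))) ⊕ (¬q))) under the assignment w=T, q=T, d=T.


Substitute w=T, q=T, d=T:
… (earlier sub-steps elided)
d ⊕ d = T ⊕ T = F
((¬w) ∨ (¬w)) ∧ (d ⊕ d) = F ∧ F = F
¬(((¬w) ∨ (¬w)) ∧ (d ⊕ d)) = T
¬w = F
w ∨ (¬w) = T ∨ F = T
¬(w ∨ (¬w)) = F
¬q = F
(¬(w ∨ (¬w))) ⊕ (¬q) = F ⊕ F = F
(¬(((¬w) ∨ (¬w)) ∧ (d ⊕ d))) ⊕ ((¬(w ∨ (¬w))) ⊕ (¬q)) = T ⊕ F = T
¬((¬(((¬w) ∨ (¬w)) ∧ (d ⊕ d))) ⊕ ((¬(w ∨ (¬w))) ⊕ (¬q))) = F

F


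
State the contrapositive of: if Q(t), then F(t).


The contrapositive of (P → Q) is (¬Q → ¬P); it is logically equivalent to the original.
Here P = 'Q(t)' and Q = 'F(t)'.

If not (F(t)), then not (Q(t)).


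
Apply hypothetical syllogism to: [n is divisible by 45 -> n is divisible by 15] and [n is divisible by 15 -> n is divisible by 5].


Hypothetical syllogism: from (P → Q) and (Q → R), infer (P → R).
Chain the two implications through the shared middle term 'n is divisible by 15'.

n is divisible by 45 -> n is divisible by 5


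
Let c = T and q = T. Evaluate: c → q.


Implication is false only when antecedent is true and consequent is false.
Substitute: c=T, q=T.
T → T evaluates to T.

T


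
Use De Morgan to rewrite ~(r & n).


De Morgan: the negation of a conjunction is the disjunction of the negations.
Distribute ~ across &, flipping it to |, and negate each literal.

(~r) | (~n)


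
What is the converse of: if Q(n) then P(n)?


The converse of (P → Q) is (Q → P). It is not in general equivalent to the original.
Here P = 'Q(n)' and Q = 'P(n)'.

If P(n), then Q(n).


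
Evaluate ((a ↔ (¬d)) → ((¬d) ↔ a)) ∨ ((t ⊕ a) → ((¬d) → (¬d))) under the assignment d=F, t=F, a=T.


Substitute d=F, t=F, a=T:
… (earlier sub-steps elided)
a ↔ (¬d) = T ↔ T = T
¬d = T
(¬d) ↔ a = T ↔ T = T
(a ↔ (¬d)) → ((¬d) ↔ a) = T → T = T
t ⊕ a = F ⊕ T = T
¬d = T
¬d = T
(¬d) → (¬d) = T → T = T
(t ⊕ a) → ((¬d) → (¬d)) = T → T = T
((a ↔ (¬d)) → ((¬d) ↔ a)) ∨ ((t ⊕ a) → ((¬d) → (¬d))) = T ∨ T = T

T


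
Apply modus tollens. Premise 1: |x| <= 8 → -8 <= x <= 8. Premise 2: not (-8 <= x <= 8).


Modus tollens: from (P → Q) and ¬Q, infer ¬P.
Q = '-8 <= x <= 8' is denied; since P → Q, P must also fail.

Not (|x| <= 8).


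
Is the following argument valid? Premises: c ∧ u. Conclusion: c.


This matches the form of conjunction elimination: the conclusion follows in every model of the premises.

Valid.


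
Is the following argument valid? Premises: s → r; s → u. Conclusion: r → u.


This is (no valid rule). There exist truth assignments where the premises are all true but the conclusion is false.

Invalid.


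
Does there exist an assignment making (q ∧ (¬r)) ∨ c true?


Search for a satisfying assignment over {c, q, r}.
Try c=T, q=F, r=F: the formula evaluates to T.
A satisfying assignment exists.

Satisfiable.


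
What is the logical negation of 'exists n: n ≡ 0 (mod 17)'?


¬(forall x: φ) = exists x: ¬φ, and ¬(exists x: φ) = forall x: ¬φ.
Apply to the existential statement.

forall n: ~(n ≡ 0 (mod 17))


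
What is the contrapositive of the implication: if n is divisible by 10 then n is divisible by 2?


The contrapositive of (P → Q) is (¬Q → ¬P); it is logically equivalent to the original.
Here P = 'n is divisible by 10' and Q = 'n is divisible by 2'.

If not (n is divisible by 2), then not (n is divisible by 10).


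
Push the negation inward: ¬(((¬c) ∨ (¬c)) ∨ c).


De Morgan: the negation of a disjunction is the conjunction of the negations.
Distribute ¬ across ∨, flipping it to ∧, and negate each literal.

(c ∧ c) ∧ (¬c)


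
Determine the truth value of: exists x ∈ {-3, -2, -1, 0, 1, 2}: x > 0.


Evaluate the predicate on each element: -3:False, -2:False, -1:False, 0:False, 1:True, 2:True.
Witness x = 1 satisfies the predicate.

True


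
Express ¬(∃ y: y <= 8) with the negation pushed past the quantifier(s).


¬(∀ x: φ) = ∃ x: ¬φ, and ¬(∃ x: φ) = ∀ x: ¬φ.
Apply to the existential statement.

∀ y: ¬(y <= 8)


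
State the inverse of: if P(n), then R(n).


The inverse of (P → Q) is (¬P → ¬Q). It is equivalent to the converse, not to the original.
Here P = 'P(n)' and Q = 'R(n)'.

If not (P(n)), then not (R(n)).


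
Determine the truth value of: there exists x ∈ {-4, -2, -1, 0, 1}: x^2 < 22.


Evaluate the predicate on each element: -4:T, -2:T, -1:T, 0:T, 1:T.
Witness x = -4 satisfies the predicate.

T


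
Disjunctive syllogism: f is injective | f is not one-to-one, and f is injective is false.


Disjunctive syllogism: from (P ∨ Q) and ¬P, infer Q.
One disjunct, 'f is injective', is ruled out; the other must hold.

f is not one-to-one


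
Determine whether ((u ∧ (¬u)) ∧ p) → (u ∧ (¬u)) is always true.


Build the truth table over {p, u}:
p | u | φ
---------
F | F | T
T | F | T
F | T | T
T | T | T
Every row evaluates to true.

Yes, it is a tautology.


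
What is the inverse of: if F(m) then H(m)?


The inverse of (P → Q) is (¬P → ¬Q). It is equivalent to the converse, not to the original.
Here P = 'F(m)' and Q = 'H(m)'.

If not (F(m)), then not (H(m)).


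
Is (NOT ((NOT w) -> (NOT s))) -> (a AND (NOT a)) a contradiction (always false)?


Truth table over {a, s, w}:
a | s | w | φ
-------------
F | F | F | T
T | F | F | T
F | T | F | F
T | T | F | F
F | F | T | T
T | F | T | T
F | T | T | T
T | T | T | T
Satisfying assignment at row 1: a=F, s=F, w=F gives T.

No, it is not a contradiction.


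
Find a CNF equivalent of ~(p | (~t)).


Step 1: Apply De Morgan: ¬(p ∨ (¬t)) = ¬p ∧ ¬(¬t).
Step 2: Eliminate any double negations (¬¬X = X).

(~p) & t


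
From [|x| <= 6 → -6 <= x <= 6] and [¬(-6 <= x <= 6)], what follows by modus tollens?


Modus tollens: from (P → Q) and ¬Q, infer ¬P.
Q = '-6 <= x <= 6' is denied; since P → Q, P must also fail.

Not (|x| <= 6).


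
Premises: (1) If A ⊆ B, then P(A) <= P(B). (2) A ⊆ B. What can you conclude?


Modus ponens: from (P → Q) and P, infer Q.
P = 'A ⊆ B' is asserted, and P → Q holds, so Q follows.

P(A) <= P(B).


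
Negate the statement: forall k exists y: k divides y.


Negation flips each quantifier (∀↔∃) and negates the inner predicate.
¬(forall k exists y: φ) = exists k forall y: ¬φ.

exists k forall y: ~(k divides y)


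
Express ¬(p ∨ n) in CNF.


Step 1: Apply De Morgan: ¬(p ∨ n) = ¬p ∧ ¬n.

(¬p) ∧ (¬n)


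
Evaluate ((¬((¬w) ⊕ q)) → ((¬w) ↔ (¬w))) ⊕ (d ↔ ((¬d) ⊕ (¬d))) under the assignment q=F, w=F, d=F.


Substitute q=F, w=F, d=F:
… (earlier sub-steps elided)
¬((¬w) ⊕ q) = F
¬w = T
¬w = T
(¬w) ↔ (¬w) = T ↔ T = T
(¬((¬w) ⊕ q)) → ((¬w) ↔ (¬w)) = F → T = T
¬d = T
¬d = T
(¬d) ⊕ (¬d) = T ⊕ T = F
d ↔ ((¬d) ⊕ (¬d)) = F ↔ F = T
((¬((¬w) ⊕ q)) → ((¬w) ↔ (¬w))) ⊕ (d ↔ ((¬d) ⊕ (¬d))) = T ⊕ T = F

F


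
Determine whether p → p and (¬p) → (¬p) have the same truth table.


Compare truth tables:
p | φ | ψ
---------
F | T | T
T | T | T
The columns φ and ψ agree on every row.

Yes, they are logically equivalent.


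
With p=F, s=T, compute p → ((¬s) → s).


Substitute p=F, s=T:
¬s = F
(¬s) → s = F → T = T
p → ((¬s) → s) = F → T = T

T


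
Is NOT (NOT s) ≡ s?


Compare truth tables:
s | φ | ψ
---------
F | F | F
T | T | T
The columns φ and ψ agree on every row.

Yes, they are logically equivalent.


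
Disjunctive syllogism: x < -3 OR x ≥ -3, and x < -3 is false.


Disjunctive syllogism: from (P ∨ Q) and ¬P, infer Q.
One disjunct, 'x < -3', is ruled out; the other must hold.

x ≥ -3


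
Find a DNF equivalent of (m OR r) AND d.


Step 1: Distribute ∧ over ∨: (m ∨ r) ∧ d = (m ∧ d) ∨ (r ∧ d).

(m AND d) OR (r AND d)


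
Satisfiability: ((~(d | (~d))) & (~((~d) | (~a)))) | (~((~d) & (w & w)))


Search for a satisfying assignment over {a, d, w}.
Try a=False, d=False, w=False: the formula evaluates to True.
A satisfying assignment exists.

Satisfiable.


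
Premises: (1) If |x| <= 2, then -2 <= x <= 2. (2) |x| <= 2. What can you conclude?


Modus ponens: from (P → Q) and P, infer Q.
P = '|x| <= 2' is asserted, and P → Q holds, so Q follows.

-2 <= x <= 2.


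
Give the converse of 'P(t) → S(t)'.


The converse of (P → Q) is (Q → P). It is not in general equivalent to the original.
Here P = 'P(t)' and Q = 'S(t)'.

If S(t), then P(t).


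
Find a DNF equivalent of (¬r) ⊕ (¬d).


Step 1: (¬r) ⊕ (¬d) is true exactly when they disagree: ((¬r) ∧ ¬(¬d)) ∨ (¬(¬r) ∧ (¬d)).
Step 2: Eliminate any double negations (¬¬X = X).

((¬r) ∧ d) ∨ (r ∧ (¬d))


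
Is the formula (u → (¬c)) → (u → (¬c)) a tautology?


Build the truth table over {c, u}:
c | u | φ
---------
F | F | T
T | F | T
F | T | T
T | T | T
Every row evaluates to true.

Yes, it is a tautology.


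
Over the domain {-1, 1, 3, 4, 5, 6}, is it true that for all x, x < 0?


Evaluate the predicate on each element: -1:T, 1:F, 3:F, 4:F, 5:F, 6:F.
Counterexample x = 1 fails the predicate.

F


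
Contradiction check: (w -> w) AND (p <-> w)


Truth table over {p, w}:
p | w | φ
---------
F | F | T
T | F | F
F | T | F
T | T | T
Satisfying assignment at row 1: p=F, w=F gives T.

No, it is not a contradiction.


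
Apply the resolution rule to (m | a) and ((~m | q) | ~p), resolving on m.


The clauses contain complementary literals m and ~m.
Resolution eliminates this pair and disjoins the remaining literals (merging duplicates).

((a | q) | ~p)


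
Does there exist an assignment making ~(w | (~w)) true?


Check all 2 assignments over {w}:
w | φ
-----
False | False
True | False
No assignment makes the formula true.

Unsatisfiable.


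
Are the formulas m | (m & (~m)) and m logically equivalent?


Compare truth tables:
m | φ | ψ
---------
False | False | False
True | True | True
The columns φ and ψ agree on every row.

Yes, they are logically equivalent.


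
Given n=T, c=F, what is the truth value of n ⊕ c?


Exclusive or is true when exactly one operand is true.
Substitute: n=T, c=F.
T ⊕ F evaluates to T.

T


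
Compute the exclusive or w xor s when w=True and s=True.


Exclusive or is true when exactly one operand is true.
Substitute: w=True, s=True.
True xor True evaluates to False.

False


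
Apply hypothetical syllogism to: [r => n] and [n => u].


Hypothetical syllogism: from (P → Q) and (Q → R), infer (P → R).
Chain the two implications through the shared middle term 'n'.

r => u


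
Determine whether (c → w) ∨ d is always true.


Build the truth table over {c, d, w}:
c | d | w | φ
-------------
F | F | F | T
T | F | F | F
F | T | F | T
T | T | F | T
F | F | T | T
T | F | T | T
F | T | T | T
T | T | T | T
Counterexample at row 2: with c=T, d=F, w=F, the formula is F.

No, it is not a tautology.


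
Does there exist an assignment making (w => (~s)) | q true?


Search for a satisfying assignment over {q, s, w}.
Try q=False, s=False, w=False: the formula evaluates to True.
A satisfying assignment exists.

Satisfiable.


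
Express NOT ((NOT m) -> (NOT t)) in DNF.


Step 1: Rewrite implication then negate: ¬(¬(¬m) ∨ (¬t)) = (¬m) ∧ ¬(¬t).
Step 2: Eliminate any double negations (¬¬X = X).

(NOT m) AND t


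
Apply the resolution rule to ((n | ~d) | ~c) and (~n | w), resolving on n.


The clauses contain complementary literals n and ~n.
Resolution eliminates this pair and disjoins the remaining literals (merging duplicates).

((~c | ~d) | w)


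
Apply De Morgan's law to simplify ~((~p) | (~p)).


De Morgan: the negation of a disjunction is the conjunction of the negations.
Distribute ~ across |, flipping it to &, and negate each literal.

p & p


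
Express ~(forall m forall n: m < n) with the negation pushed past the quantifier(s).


Negation flips each quantifier (∀↔∃) and negates the inner predicate.
¬(forall m forall n: φ) = exists m exists n: ¬φ.

exists m exists n: ~(m < n)


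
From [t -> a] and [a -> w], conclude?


Hypothetical syllogism: from (P → Q) and (Q → R), infer (P → R).
Chain the two implications through the shared middle term 'a'.

t -> w


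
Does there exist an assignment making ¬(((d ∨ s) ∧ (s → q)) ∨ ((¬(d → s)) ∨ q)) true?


Search for a satisfying assignment over {d, q, s}.
Try d=F, q=F, s=F: the formula evaluates to T.
A satisfying assignment exists.

Satisfiable.


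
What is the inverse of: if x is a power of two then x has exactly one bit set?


The inverse of (P → Q) is (¬P → ¬Q). It is equivalent to the converse, not to the original.
Here P = 'x is a power of two' and Q = 'x has exactly one bit set'.

If not (x is a power of two), then not (x has exactly one bit set).


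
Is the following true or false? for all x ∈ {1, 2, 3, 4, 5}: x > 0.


Evaluate the predicate on each element: 1:T, 2:T, 3:T, 4:T, 5:T.
Every element satisfies the predicate.

T


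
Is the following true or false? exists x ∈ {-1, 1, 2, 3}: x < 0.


Evaluate the predicate on each element: -1:True, 1:False, 2:False, 3:False.
Witness x = -1 satisfies the predicate.

True


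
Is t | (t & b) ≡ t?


Compare truth tables:
b | t | φ | ψ
-------------
False | False | False | False
True | False | False | False
False | True | True | True
True | True | True | True
The columns φ and ψ agree on every row.

Yes, they are logically equivalent.


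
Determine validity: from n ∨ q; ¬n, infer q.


This matches the form of disjunctive syllogism: the conclusion follows in every model of the premises.

Valid.


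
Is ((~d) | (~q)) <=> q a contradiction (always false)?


Truth table over {d, q}:
d | q | φ
---------
False | False | False
True | False | False
False | True | True
True | True | False
Satisfying assignment at row 3: d=False, q=True gives True.

No, it is not a contradiction.


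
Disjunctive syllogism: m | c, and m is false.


Disjunctive syllogism: from (P ∨ Q) and ¬P, infer Q.
One disjunct, 'm', is ruled out; the other must hold.

c


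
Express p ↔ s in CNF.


Step 1: Rewrite p ↔ s as (p → s) ∧ (s → p).
Step 2: Rewrite each implication as a disjunction.

((¬p) ∨ s) ∧ ((¬s) ∨ p)


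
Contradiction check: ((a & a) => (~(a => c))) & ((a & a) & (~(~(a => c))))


Truth table over {a, c}:
a | c | φ
---------
False | False | False
True | False | False
False | True | False
True | True | False
Every row is false.

Yes, it is a contradiction.


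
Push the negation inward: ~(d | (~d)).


De Morgan: the negation of a disjunction is the conjunction of the negations.
Distribute ~ across |, flipping it to &, and negate each literal.

(~d) & d


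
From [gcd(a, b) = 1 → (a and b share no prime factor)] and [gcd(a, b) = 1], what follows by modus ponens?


Modus ponens: from (P → Q) and P, infer Q.
P = 'gcd(a, b) = 1' is asserted, and P → Q holds, so Q follows.

(a and b share no prime factor).


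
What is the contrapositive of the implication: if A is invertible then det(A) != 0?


The contrapositive of (P → Q) is (¬Q → ¬P); it is logically equivalent to the original.
Here P = 'A is invertible' and Q = 'det(A) != 0'.

If not (det(A) != 0), then not (A is invertible).


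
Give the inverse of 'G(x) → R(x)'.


The inverse of (P → Q) is (¬P → ¬Q). It is equivalent to the converse, not to the original.
Here P = 'G(x)' and Q = 'R(x)'.

If not (G(x)), then not (R(x)).


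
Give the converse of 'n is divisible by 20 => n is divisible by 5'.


The converse of (P → Q) is (Q → P). It is not in general equivalent to the original.
Here P = 'n is divisible by 20' and Q = 'n is divisible by 5'.

If n is divisible by 5, then n is divisible by 20.


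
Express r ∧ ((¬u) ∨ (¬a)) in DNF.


Step 1: Distribute ∧ over ∨: r ∧ ((¬u) ∨ (¬a)) = (r ∧ (¬u)) ∨ (r ∧ (¬a)).

(r ∧ (¬u)) ∨ (r ∧ (¬a))


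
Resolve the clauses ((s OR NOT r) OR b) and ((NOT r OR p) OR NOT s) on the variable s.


The clauses contain complementary literals s and NOTs.
Resolution eliminates this pair and disjoins the remaining literals (merging duplicates).

((b OR NOT r) OR p)


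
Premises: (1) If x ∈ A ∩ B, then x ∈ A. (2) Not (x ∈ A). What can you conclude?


Modus tollens: from (P → Q) and ¬Q, infer ¬P.
Q = 'x ∈ A' is denied; since P → Q, P must also fail.

Not (x ∈ A ∩ B).


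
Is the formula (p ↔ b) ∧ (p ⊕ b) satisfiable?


Check all 4 assignments over {b, p}:
b | p | φ
---------
F | F | F
T | F | F
F | T | F
T | T | F
No assignment makes the formula true.

Unsatisfiable.


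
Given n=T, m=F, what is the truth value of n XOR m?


Exclusive or is true when exactly one operand is true.
Substitute: n=T, m=F.
T XOR F evaluates to T.

T


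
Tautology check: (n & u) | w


Build the truth table over {n, u, w}:
n | u | w | φ
-------------
False | False | False | False
True | False | False | False
False | True | False | False
True | True | False | True
False | False | True | True
True | False | True | True
False | True | True | True
True | True | True | True
Counterexample at row 1: with n=False, u=False, w=False, the formula is False.

No, it is not a tautology.


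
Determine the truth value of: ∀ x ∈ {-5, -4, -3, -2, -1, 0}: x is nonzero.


Evaluate the predicate on each element: -5:T, -4:T, -3:T, -2:T, -1:T, 0:F.
Counterexample x = 0 fails the predicate.

F


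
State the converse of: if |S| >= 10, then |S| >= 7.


The converse of (P → Q) is (Q → P). It is not in general equivalent to the original.
Here P = '|S| >= 10' and Q = '|S| >= 7'.

If |S| >= 7, then |S| >= 10.


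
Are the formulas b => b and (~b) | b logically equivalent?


Compare truth tables:
b | φ | ψ
---------
False | True | True
True | True | True
The columns φ and ψ agree on every row.

Yes, they are logically equivalent.


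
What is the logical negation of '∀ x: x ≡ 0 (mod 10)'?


¬(∀ x: φ) = ∃ x: ¬φ, and ¬(∃ x: φ) = ∀ x: ¬φ.
Apply to the universal statement.

∃ x: ¬(x ≡ 0 (mod 10))


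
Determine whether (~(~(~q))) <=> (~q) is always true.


Build the truth table over {q}:
q | φ
-----
False | True
True | True
Every row evaluates to true.

Yes, it is a tautology.


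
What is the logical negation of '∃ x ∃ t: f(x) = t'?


Negation flips each quantifier (∀↔∃) and negates the inner predicate.
¬(∃ x ∃ t: φ) = ∀ x ∀ t: ¬φ.

∀ x ∀ t: ¬(f(x) = t)


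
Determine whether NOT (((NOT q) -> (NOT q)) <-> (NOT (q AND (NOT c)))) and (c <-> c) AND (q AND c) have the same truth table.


Compare truth tables:
c | q | φ | ψ
-------------
F | F | F | F
T | F | F | F
F | T | T | F
T | T | F | T
They differ at row 3 (c=F, q=T): φ=T but ψ=F.

No, they are not logically equivalent.


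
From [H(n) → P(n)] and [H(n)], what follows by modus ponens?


Modus ponens: from (P → Q) and P, infer Q.
P = 'H(n)' is asserted, and P → Q holds, so Q follows.

P(n).


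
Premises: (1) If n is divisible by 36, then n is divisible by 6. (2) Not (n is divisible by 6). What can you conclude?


Modus tollens: from (P → Q) and ¬Q, infer ¬P.
Q = 'n is divisible by 6' is denied; since P → Q, P must also fail.

Not (n is divisible by 36).


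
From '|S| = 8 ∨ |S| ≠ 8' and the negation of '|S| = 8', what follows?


Disjunctive syllogism: from (P ∨ Q) and ¬P, infer Q.
One disjunct, '|S| = 8', is ruled out; the other must hold.

|S| ≠ 8


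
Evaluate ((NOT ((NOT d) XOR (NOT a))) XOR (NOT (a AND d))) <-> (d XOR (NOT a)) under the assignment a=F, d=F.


Substitute a=F, d=F:
NOT d = T
NOT a = T
(NOT d) XOR (NOT a) = T XOR T = F
NOT ((NOT d) XOR (NOT a)) = T
a AND d = F AND F = F
NOT (a AND d) = T
(NOT ((NOT d) XOR (NOT a))) XOR (NOT (a AND d)) = T XOR T = F
NOT a = T
d XOR (NOT a) = F XOR T = T
((NOT ((NOT d) XOR (NOT a))) XOR (NOT (a AND d))) <-> (d XOR (NOT a)) = F <-> T = F

F


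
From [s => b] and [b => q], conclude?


Hypothetical syllogism: from (P → Q) and (Q → R), infer (P → R).
Chain the two implications through the shared middle term 'b'.

s => q


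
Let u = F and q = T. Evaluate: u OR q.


Disjunction is false only when both operands are false.
Substitute: u=F, q=T.
F OR T evaluates to T.

T


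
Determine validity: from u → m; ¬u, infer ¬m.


This is denying the antecedent (fallacy). There exist truth assignments where the premises are all true but the conclusion is false.

Invalid.


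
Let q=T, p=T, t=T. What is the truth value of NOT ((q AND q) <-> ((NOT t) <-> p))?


Substitute q=T, p=T, t=T:
q AND q = T AND T = T
NOT t = F
(NOT t) <-> p = F <-> T = F
(q AND q) <-> ((NOT t) <-> p) = T <-> F = F
NOT ((q AND q) <-> ((NOT t) <-> p)) = T

T


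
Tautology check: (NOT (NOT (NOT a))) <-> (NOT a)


Build the truth table over {a}:
a | φ
-----
F | T
T | T
Every row evaluates to true.

Yes, it is a tautology.


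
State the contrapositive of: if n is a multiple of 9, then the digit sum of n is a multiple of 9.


The contrapositive of (P → Q) is (¬Q → ¬P); it is logically equivalent to the original.
Here P = 'n is a multiple of 9' and Q = 'the digit sum of n is a multiple of 9'.

If not (the digit sum of n is a multiple of 9), then not (n is a multiple of 9).


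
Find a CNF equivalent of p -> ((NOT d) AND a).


Step 1: Rewrite p → ((¬d) ∧ a) as ¬p ∨ ((¬d) ∧ a).
Step 2: Distribute ∨ over ∧.

((NOT p) OR (NOT d)) AND ((NOT p) OR a)


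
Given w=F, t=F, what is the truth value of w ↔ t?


Biconditional is true when both operands have the same truth value.
Substitute: w=F, t=F.
F ↔ F evaluates to T.

T


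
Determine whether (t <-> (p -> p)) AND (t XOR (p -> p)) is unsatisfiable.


Truth table over {p, t}:
p | t | φ
---------
F | F | F
T | F | F
F | T | F
T | T | F
Every row is false.

Yes, it is a contradiction.


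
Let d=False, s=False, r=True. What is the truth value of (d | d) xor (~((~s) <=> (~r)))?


Substitute d=False, s=False, r=True:
d | d = False | False = False
~s = True
~r = False
(~s) <=> (~r) = True <=> False = False
~((~s) <=> (~r)) = True
(d | d) xor (~((~s) <=> (~r))) = False xor True = True

True
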